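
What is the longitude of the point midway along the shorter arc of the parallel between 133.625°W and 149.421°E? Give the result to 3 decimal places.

172.102°W

Signed shortest Δλ from -133.625° to +149.421° is -76.954°.
Midpoint longitude = -133.625° + (-76.954°)/2 = -133.625° − 38.477° = -172.102°.
(The naïve average (-133.625 + +149.421)/2 = 7.898° is on the wrong side of the globe.)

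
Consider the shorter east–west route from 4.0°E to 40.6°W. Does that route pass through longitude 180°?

Signed shortest Δλ = ((-40.6 − 4.0 + 180) mod 360) − 180 = -44.6°.
Going west by 44.6° from +4.0° reaches -40.6° without touching 180°.

No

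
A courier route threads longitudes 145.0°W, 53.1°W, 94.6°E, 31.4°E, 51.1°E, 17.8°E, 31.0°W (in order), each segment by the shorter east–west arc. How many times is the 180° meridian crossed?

Leg 1: -145.0° → -53.1°, shortest Δλ = 91.9° (east) — does not cross 180°.
Leg 2: -53.1° → +94.6°, shortest Δλ = 147.7° (east) — does not cross 180°.
Leg 3: +94.6° → +31.4°, shortest Δλ = -63.2° (west) — does not cross 180°.
Leg 4: +31.4° → +51.1°, shortest Δλ = 19.7° (east) — does not cross 180°.
Leg 5: +51.1° → +17.8°, shortest Δλ = -33.3° (west) — does not cross 180°.
Leg 6: +17.8° → -31.0°, shortest Δλ = -48.8° (west) — does not cross 180°.
Total crossings: 0.

0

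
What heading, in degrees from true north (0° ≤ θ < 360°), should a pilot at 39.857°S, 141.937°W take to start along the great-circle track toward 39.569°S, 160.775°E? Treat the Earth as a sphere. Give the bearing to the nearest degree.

Δλ = 160.775 − -141.937 = 302.712°; wrapped into (−180°, 180°]: -57.288°.
θ = atan2( sin Δλ · cos φ₂ , cos φ₁ · sin φ₂ − sin φ₁ · cos φ₂ · cos Δλ )
  = atan2(-0.64860, -0.22202) = -108.896° → normalised to [0°, 360°): 251.104°.

251°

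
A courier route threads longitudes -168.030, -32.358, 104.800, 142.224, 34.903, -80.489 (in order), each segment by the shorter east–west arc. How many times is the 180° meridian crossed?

0

Leg 1: -168.030° → -32.358°, shortest Δλ = 135.672° (east) — does not cross 180°.
Leg 2: -32.358° → +104.800°, shortest Δλ = 137.158° (east) — does not cross 180°.
Leg 3: +104.800° → +142.224°, shortest Δλ = 37.424° (east) — does not cross 180°.
Leg 4: +142.224° → +34.903°, shortest Δλ = -107.321° (west) — does not cross 180°.
Leg 5: +34.903° → -80.489°, shortest Δλ = -115.392° (west) — does not cross 180°.
Total crossings: 0.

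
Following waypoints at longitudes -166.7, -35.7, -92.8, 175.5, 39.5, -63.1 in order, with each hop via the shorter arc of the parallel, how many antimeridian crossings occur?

1

Leg 1: -166.7° → -35.7°, shortest Δλ = 131.0° (east) — does not cross 180°.
Leg 2: -35.7° → -92.8°, shortest Δλ = -57.1° (west) — does not cross 180°.
Leg 3: -92.8° → +175.5°, shortest Δλ = -91.7° (west) — crosses 180°.
Leg 4: +175.5° → +39.5°, shortest Δλ = -136.0° (west) — does not cross 180°.
Leg 5: +39.5° → -63.1°, shortest Δλ = -102.6° (west) — does not cross 180°.
Total crossings: 1.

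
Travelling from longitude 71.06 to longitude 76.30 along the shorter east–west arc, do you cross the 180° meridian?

No

Signed shortest Δλ = ((76.30 − 71.06 + 180) mod 360) − 180 = 5.24°.
Going east by 5.24° from +71.06° reaches +76.30° without touching 180°.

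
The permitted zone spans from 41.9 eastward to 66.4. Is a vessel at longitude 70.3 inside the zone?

No

Band width going east from +41.9° to +66.4°: ((66.4 − 41.9) mod 360) = 24.5°.
Offset of +70.3° east of the west edge: ((70.3 − 41.9) mod 360) = 28.4°.
28.4° > 24.5° ⇒ outside.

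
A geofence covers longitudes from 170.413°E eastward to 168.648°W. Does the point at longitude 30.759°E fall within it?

Band width going east from +170.413° to -168.648°: ((-168.648 − 170.413) mod 360) = 20.939°.
Offset of +30.759° east of the west edge: ((30.759 − 170.413) mod 360) = 220.346°.
220.346° > 20.939° ⇒ outside.

No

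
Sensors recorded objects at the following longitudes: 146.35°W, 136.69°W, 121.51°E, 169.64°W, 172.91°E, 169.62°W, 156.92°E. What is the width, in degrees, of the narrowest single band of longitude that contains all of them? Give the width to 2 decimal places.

101.80°

Sort the longitudes: -169.64°, -169.62°, -146.35°, -136.69°, +121.51°, +156.92°, +172.91°.
Eastward gaps between consecutive values (wrapping around): 0.02°, 23.27°, 9.66°, 258.20°, 35.41°, 15.99°, 17.45°.
Largest gap = 258.20° ⇒ minimal covering band is its complement: 360° − 258.20° = 101.80°.
Band runs from +121.51° eastward to -136.69°, crossing the antimeridian.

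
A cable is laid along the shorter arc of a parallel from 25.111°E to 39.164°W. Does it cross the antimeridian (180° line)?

No

Signed shortest Δλ = ((-39.164 − 25.111 + 180) mod 360) − 180 = -64.275°.
Going west by 64.275° from +25.111° reaches -39.164° without touching 180°.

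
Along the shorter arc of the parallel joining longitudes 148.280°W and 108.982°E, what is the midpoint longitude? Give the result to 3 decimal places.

160.351°E

Signed shortest Δλ from -148.280° to +108.982° is -102.738°.
Midpoint longitude = -148.280° + (-102.738°)/2 = -148.280° − 51.369° = -199.649°.
Normalise into (−180°, 180°]: +160.351°.
(The naïve average (-148.280 + +108.982)/2 = -19.649° is on the wrong side of the globe.)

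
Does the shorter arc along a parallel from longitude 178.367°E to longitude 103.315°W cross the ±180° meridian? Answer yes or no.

Naïve |-103.315 − 178.367| = 281.682° > 180°, so the shorter arc goes the other way round — across 180°.
Signed shortest Δλ = ((-103.315 − 178.367 + 180) mod 360) − 180 = 78.318°.
Going east by 78.318° from +178.367° passes through 180° before reaching -103.315°.

Yes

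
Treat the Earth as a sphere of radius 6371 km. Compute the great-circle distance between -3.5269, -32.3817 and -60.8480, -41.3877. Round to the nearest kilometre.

Δλ = -41.3877 − -32.3817 = -9.0060°.
Δφ = -60.8480 − -3.5269 = -57.3211°.
a = sin²(Δφ/2) + cos φ₁ · cos φ₂ · sin²(Δλ/2) = 0.233032.
c = 2·atan2(√a, √(1−a)) = 1.00755 rad → d = 6371·c ≈ 6419.08 km.

6419 km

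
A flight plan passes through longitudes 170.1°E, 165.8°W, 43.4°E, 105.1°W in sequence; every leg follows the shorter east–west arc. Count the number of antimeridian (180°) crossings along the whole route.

Leg 1: +170.1° → -165.8°, shortest Δλ = 24.1° (east) — crosses 180°.
Leg 2: -165.8° → +43.4°, shortest Δλ = -150.8° (west) — crosses 180°.
Leg 3: +43.4° → -105.1°, shortest Δλ = -148.5° (west) — does not cross 180°.
Total crossings: 2.

2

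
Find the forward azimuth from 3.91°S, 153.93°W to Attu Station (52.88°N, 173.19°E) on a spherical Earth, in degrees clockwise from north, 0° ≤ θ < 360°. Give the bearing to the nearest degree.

338°

Δλ = 173.19 − -153.93 = 327.12°; wrapped into (−180°, 180°]: -32.88°.
θ = atan2( sin Δλ · cos φ₂ , cos φ₁ · sin φ₂ − sin φ₁ · cos φ₂ · cos Δλ )
  = atan2(-0.32762, 0.83008) = -21.539° → normalised to [0°, 360°): 338.461°.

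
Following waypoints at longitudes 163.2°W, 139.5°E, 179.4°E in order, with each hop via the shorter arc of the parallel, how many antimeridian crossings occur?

Leg 1: -163.2° → +139.5°, shortest Δλ = -57.3° (west) — crosses 180°.
Leg 2: +139.5° → +179.4°, shortest Δλ = 39.9° (east) — does not cross 180°.
Total crossings: 1.

1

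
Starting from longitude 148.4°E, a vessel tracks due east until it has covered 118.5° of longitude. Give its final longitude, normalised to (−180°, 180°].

93.1°W

Start at +148.4°; shift +118.5° → +266.9°.
+266.9° lies outside (−180°, 180°]; subtract 360° → -93.1°.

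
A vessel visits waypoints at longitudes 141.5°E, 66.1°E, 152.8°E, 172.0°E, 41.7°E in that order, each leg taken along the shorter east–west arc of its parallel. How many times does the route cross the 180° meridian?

Leg 1: +141.5° → +66.1°, shortest Δλ = -75.4° (west) — does not cross 180°.
Leg 2: +66.1° → +152.8°, shortest Δλ = 86.7° (east) — does not cross 180°.
Leg 3: +152.8° → +172.0°, shortest Δλ = 19.2° (east) — does not cross 180°.
Leg 4: +172.0° → +41.7°, shortest Δλ = -130.3° (west) — does not cross 180°.
Total crossings: 0.

0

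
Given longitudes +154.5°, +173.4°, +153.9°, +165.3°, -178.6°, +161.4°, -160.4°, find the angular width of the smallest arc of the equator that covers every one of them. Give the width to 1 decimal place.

Sort the longitudes: -178.6°, -160.4°, +153.9°, +154.5°, +161.4°, +165.3°, +173.4°.
Eastward gaps between consecutive values (wrapping around): 18.2°, 314.3°, 0.6°, 6.9°, 3.9°, 8.1°, 8.0°.
Largest gap = 314.3° ⇒ minimal covering band is its complement: 360° − 314.3° = 45.7°.
Band runs from +153.9° eastward to -160.4°, crossing the antimeridian.

45.7°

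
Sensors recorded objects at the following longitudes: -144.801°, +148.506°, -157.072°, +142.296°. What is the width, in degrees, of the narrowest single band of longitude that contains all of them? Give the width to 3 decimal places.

Sort the longitudes: -157.072°, -144.801°, +142.296°, +148.506°.
Eastward gaps between consecutive values (wrapping around): 12.271°, 287.097°, 6.210°, 54.422°.
Largest gap = 287.097° ⇒ minimal covering band is its complement: 360° − 287.097° = 72.903°.
Band runs from +142.296° eastward to -144.801°, crossing the antimeridian.

72.903°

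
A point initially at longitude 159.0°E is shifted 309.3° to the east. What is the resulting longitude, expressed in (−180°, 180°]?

108.3°E

Start at +159.0°; shift +309.3° → +468.3°.
+468.3° lies outside (−180°, 180°]; subtract 360° → +108.3°.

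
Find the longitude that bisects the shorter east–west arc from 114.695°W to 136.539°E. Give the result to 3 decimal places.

169.078°W

Signed shortest Δλ from -114.695° to +136.539° is -108.766°.
Midpoint longitude = -114.695° + (-108.766°)/2 = -114.695° − 54.383° = -169.078°.
(The naïve average (-114.695 + +136.539)/2 = 10.922° is on the wrong side of the globe.)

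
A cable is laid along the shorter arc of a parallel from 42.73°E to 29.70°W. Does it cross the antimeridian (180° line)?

Signed shortest Δλ = ((-29.70 − 42.73 + 180) mod 360) − 180 = -72.43°.
Going west by 72.43° from +42.73° reaches -29.70° without touching 180°.

No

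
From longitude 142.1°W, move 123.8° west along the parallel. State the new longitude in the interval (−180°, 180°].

Start at -142.1°; shift −123.8° → -265.9°.
-265.9° lies outside (−180°, 180°]; add 360° → +94.1°.

94.1°E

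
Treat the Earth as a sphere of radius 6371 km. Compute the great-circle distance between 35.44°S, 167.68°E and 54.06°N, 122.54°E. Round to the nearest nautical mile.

5860 nmi

Δλ = 122.54 − 167.68 = -45.14°.
Δφ = 54.06 − -35.44 = 89.50°.
a = sin²(Δφ/2) + cos φ₁ · cos φ₂ · sin²(Δλ/2) = 0.566080.
c = 2·atan2(√a, √(1−a)) = 1.70334 rad → d = 6371·c ≈ 10852.00 km ≈ 5859.61 nmi.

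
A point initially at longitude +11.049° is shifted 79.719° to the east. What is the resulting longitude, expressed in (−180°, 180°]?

+90.768°

Start at +11.049°; shift +79.719° → +90.768°.
+90.768° already lies in (−180°, 180°].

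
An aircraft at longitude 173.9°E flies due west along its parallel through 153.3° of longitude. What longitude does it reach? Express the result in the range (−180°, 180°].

Start at +173.9°; shift −153.3° → +20.6°.
+20.6° already lies in (−180°, 180°].

20.6°E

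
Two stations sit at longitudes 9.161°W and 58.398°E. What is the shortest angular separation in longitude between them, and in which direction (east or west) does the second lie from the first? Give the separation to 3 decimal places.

67.559° east

Raw difference: 58.398 − -9.161 = 67.559°.
Normalise into (−180°, 180°]: 67.559° stays 67.559°.
Positive ⇒ the second point lies to the east; separation 67.559°.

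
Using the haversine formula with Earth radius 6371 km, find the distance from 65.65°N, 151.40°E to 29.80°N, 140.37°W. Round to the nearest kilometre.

Δλ = -140.37 − 151.40 = -291.77°; wrapped into (−180°, 180°]: 68.23°.
Δφ = 29.80 − 65.65 = -35.85°.
a = sin²(Δφ/2) + cos φ₁ · cos φ₂ · sin²(Δλ/2) = 0.207269.
c = 2·atan2(√a, √(1−a)) = 0.94535 rad → d = 6371·c ≈ 6022.80 km.

6023 km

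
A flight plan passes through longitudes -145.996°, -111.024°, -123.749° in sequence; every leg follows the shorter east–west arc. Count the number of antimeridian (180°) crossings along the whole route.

0

Leg 1: -145.996° → -111.024°, shortest Δλ = 34.972° (east) — does not cross 180°.
Leg 2: -111.024° → -123.749°, shortest Δλ = -12.725° (west) — does not cross 180°.
Total crossings: 0.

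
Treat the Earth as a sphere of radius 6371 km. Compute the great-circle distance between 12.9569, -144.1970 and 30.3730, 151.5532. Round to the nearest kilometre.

Δλ = 151.5532 − -144.1970 = 295.7502°; wrapped into (−180°, 180°]: -64.2498°.
Δφ = 30.3730 − 12.9569 = 17.4161°.
a = sin²(Δφ/2) + cos φ₁ · cos φ₂ · sin²(Δλ/2) = 0.260676.
c = 2·atan2(√a, √(1−a)) = 1.07168 rad → d = 6371·c ≈ 6827.68 km.

6828 km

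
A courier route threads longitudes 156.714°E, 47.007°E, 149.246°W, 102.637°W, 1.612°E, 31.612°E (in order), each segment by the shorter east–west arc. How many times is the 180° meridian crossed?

Leg 1: +156.714° → +47.007°, shortest Δλ = -109.707° (west) — does not cross 180°.
Leg 2: +47.007° → -149.246°, shortest Δλ = 163.747° (east) — crosses 180°.
Leg 3: -149.246° → -102.637°, shortest Δλ = 46.609° (east) — does not cross 180°.
Leg 4: -102.637° → +1.612°, shortest Δλ = 104.249° (east) — does not cross 180°.
Leg 5: +1.612° → +31.612°, shortest Δλ = 30.0° (east) — does not cross 180°.
Total crossings: 1.

1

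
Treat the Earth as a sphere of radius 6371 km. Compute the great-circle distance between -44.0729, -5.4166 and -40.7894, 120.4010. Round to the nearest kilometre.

9138 km

Δλ = 120.4010 − -5.4166 = 125.8176°.
Δφ = -40.7894 − -44.0729 = 3.2835°.
a = sin²(Δφ/2) + cos φ₁ · cos φ₂ · sin²(Δλ/2) = 0.431961.
c = 2·atan2(√a, √(1−a)) = 1.43429 rad → d = 6371·c ≈ 9137.89 km.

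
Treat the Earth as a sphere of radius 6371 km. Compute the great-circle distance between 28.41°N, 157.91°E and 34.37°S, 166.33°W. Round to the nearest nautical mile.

Δλ = -166.33 − 157.91 = -324.24°; wrapped into (−180°, 180°]: 35.76°.
Δφ = -34.37 − 28.41 = -62.78°.
a = sin²(Δφ/2) + cos φ₁ · cos φ₂ · sin²(Δλ/2) = 0.339732.
c = 2·atan2(√a, √(1−a)) = 1.24450 rad → d = 6371·c ≈ 7928.71 km ≈ 4281.16 nmi.

4281 nmi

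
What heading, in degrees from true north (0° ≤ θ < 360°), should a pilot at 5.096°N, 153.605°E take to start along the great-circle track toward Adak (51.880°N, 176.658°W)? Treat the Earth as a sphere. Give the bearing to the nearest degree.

Δλ = -176.658 − 153.605 = -330.263°; wrapped into (−180°, 180°]: 29.737°.
θ = atan2( sin Δλ · cos φ₂ , cos φ₁ · sin φ₂ − sin φ₁ · cos φ₂ · cos Δλ )
  = atan2(0.30620, 0.73600) = 22.589° → normalised to [0°, 360°): 22.589°.

23°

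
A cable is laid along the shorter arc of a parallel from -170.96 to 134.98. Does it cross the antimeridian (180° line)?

Yes

Naïve |134.98 − -170.96| = 305.94° > 180°, so the shorter arc goes the other way round — across 180°.
Signed shortest Δλ = ((134.98 − -170.96 + 180) mod 360) − 180 = -54.06°.
Going west by 54.06° from -170.96° passes through 180° before reaching +134.98°.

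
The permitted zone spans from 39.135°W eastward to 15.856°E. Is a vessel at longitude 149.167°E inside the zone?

Band width going east from -39.135° to +15.856°: ((15.856 − -39.135) mod 360) = 54.991°.
Offset of +149.167° east of the west edge: ((149.167 − -39.135) mod 360) = 188.302°.
188.302° > 54.991° ⇒ outside.

No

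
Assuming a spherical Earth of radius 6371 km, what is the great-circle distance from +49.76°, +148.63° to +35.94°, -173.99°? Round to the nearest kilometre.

3366 km

Δλ = -173.99 − 148.63 = -322.62°; wrapped into (−180°, 180°]: 37.38°.
Δφ = 35.94 − 49.76 = -13.82°.
a = sin²(Δφ/2) + cos φ₁ · cos φ₂ · sin²(Δλ/2) = 0.068181.
c = 2·atan2(√a, √(1−a)) = 0.52835 rad → d = 6371·c ≈ 3366.15 km.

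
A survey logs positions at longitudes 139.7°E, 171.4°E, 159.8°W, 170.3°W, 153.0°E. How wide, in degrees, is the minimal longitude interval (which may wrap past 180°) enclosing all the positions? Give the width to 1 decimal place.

Sort the longitudes: -170.3°, -159.8°, +139.7°, +153.0°, +171.4°.
Eastward gaps between consecutive values (wrapping around): 10.5°, 299.5°, 13.3°, 18.4°, 18.3°.
Largest gap = 299.5° ⇒ minimal covering band is its complement: 360° − 299.5° = 60.5°.
Band runs from +139.7° eastward to -159.8°, crossing the antimeridian.

60.5°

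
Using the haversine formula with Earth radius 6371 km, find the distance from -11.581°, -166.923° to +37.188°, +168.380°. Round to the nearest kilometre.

Δλ = 168.380 − -166.923 = 335.303°; wrapped into (−180°, 180°]: -24.697°.
Δφ = 37.188 − -11.581 = 48.769°.
a = sin²(Δφ/2) + cos φ₁ · cos φ₂ · sin²(Δλ/2) = 0.206145.
c = 2·atan2(√a, √(1−a)) = 0.94257 rad → d = 6371·c ≈ 6005.12 km.

6005 km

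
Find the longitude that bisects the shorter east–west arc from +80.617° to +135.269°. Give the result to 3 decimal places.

+107.943°

Signed shortest Δλ from +80.617° to +135.269° is +54.652°.
Midpoint longitude = +80.617° + (+54.652°)/2 = +80.617° + 27.326° = +107.943°.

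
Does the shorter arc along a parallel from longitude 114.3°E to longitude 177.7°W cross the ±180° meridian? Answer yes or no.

Yes

Naïve |-177.7 − 114.3| = 292.0° > 180°, so the shorter arc goes the other way round — across 180°.
Signed shortest Δλ = ((-177.7 − 114.3 + 180) mod 360) − 180 = 68.0°.
Going east by 68.0° from +114.3° passes through 180° before reaching -177.7°.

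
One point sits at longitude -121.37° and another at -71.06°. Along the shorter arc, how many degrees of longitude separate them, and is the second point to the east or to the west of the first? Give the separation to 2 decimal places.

Raw difference: -71.06 − -121.37 = 50.31°.
Normalise into (−180°, 180°]: 50.31° stays 50.31°.
Positive ⇒ the second point lies to the east; separation 50.31°.

50.31° east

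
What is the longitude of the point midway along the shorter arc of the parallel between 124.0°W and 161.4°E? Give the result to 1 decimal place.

161.3°W

Signed shortest Δλ from -124.0° to +161.4° is -74.6°.
Midpoint longitude = -124.0° + (-74.6°)/2 = -124.0° − 37.3° = -161.3°.
(The naïve average (-124.0 + +161.4)/2 = 18.7° is on the wrong side of the globe.)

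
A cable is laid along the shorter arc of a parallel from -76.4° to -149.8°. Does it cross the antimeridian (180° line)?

No

Signed shortest Δλ = ((-149.8 − -76.4 + 180) mod 360) − 180 = -73.4°.
Going west by 73.4° from -76.4° reaches -149.8° without touching 180°.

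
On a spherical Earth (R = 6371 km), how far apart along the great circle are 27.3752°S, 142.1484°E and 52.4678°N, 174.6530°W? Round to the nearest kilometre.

9818 km

Δλ = -174.6530 − 142.1484 = -316.8014°; wrapped into (−180°, 180°]: 43.1986°.
Δφ = 52.4678 − -27.3752 = 79.8430°.
a = sin²(Δφ/2) + cos φ₁ · cos φ₂ · sin²(Δλ/2) = 0.485134.
c = 2·atan2(√a, √(1−a)) = 1.54106 rad → d = 6371·c ≈ 9818.10 km.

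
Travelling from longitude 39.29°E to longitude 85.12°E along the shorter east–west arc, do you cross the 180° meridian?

Signed shortest Δλ = ((85.12 − 39.29 + 180) mod 360) − 180 = 45.83°.
Going east by 45.83° from +39.29° reaches +85.12° without touching 180°.

No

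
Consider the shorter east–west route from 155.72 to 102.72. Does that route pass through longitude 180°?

No

Signed shortest Δλ = ((102.72 − 155.72 + 180) mod 360) − 180 = -53.0°.
Going west by 53.0° from +155.72° reaches +102.72° without touching 180°.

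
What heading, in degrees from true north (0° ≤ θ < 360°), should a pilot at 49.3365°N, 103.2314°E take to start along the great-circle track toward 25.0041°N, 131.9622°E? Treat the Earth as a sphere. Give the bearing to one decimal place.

126.9°

Δλ = 131.9622 − 103.2314 = 28.7308°.
θ = atan2( sin Δλ · cos φ₂ , cos φ₁ · sin φ₂ − sin φ₁ · cos φ₂ · cos Δλ )
  = atan2(0.43564, -0.32740) = 126.926° → normalised to [0°, 360°): 126.926°.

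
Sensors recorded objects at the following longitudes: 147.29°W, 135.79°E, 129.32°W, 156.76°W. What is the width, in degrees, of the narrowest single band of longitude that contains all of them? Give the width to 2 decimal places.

94.89°

Sort the longitudes: -156.76°, -147.29°, -129.32°, +135.79°.
Eastward gaps between consecutive values (wrapping around): 9.47°, 17.97°, 265.11°, 67.45°.
Largest gap = 265.11° ⇒ minimal covering band is its complement: 360° − 265.11° = 94.89°.
Band runs from +135.79° eastward to -129.32°, crossing the antimeridian.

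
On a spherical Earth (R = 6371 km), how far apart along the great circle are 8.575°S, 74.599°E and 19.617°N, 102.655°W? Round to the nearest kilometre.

Δλ = -102.655 − 74.599 = -177.254°.
Δφ = 19.617 − -8.575 = 28.192°.
a = sin²(Δφ/2) + cos φ₁ · cos φ₂ · sin²(Δλ/2) = 0.990209.
c = 2·atan2(√a, √(1−a)) = 2.94337 rad → d = 6371·c ≈ 18752.19 km.

18752 km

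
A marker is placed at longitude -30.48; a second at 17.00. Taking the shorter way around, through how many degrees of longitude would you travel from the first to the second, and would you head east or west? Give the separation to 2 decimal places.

Raw difference: 17.00 − -30.48 = 47.48°.
Normalise into (−180°, 180°]: 47.48° stays 47.48°.
Positive ⇒ the second point lies to the east; separation 47.48°.

47.48° east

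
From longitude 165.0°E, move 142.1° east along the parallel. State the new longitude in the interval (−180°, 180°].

Start at +165.0°; shift +142.1° → +307.1°.
+307.1° lies outside (−180°, 180°]; subtract 360° → -52.9°.

52.9°W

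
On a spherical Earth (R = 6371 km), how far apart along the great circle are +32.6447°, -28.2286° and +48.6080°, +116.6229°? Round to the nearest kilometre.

10330 km

Δλ = 116.6229 − -28.2286 = 144.8515°.
Δφ = 48.6080 − 32.6447 = 15.9633°.
a = sin²(Δφ/2) + cos φ₁ · cos φ₂ · sin²(Δλ/2) = 0.525280.
c = 2·atan2(√a, √(1−a)) = 1.62138 rad → d = 6371·c ≈ 10329.79 km.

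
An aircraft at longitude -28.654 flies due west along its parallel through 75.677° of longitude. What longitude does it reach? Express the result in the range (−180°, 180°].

Start at -28.654°; shift −75.677° → -104.331°.
-104.331° already lies in (−180°, 180°].

-104.331°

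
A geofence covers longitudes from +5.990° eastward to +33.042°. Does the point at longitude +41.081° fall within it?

Band width going east from +5.990° to +33.042°: ((33.042 − 5.990) mod 360) = 27.052°.
Offset of +41.081° east of the west edge: ((41.081 − 5.990) mod 360) = 35.091°.
35.091° > 27.052° ⇒ outside.

No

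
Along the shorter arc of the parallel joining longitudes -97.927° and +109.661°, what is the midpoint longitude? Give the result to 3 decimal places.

Signed shortest Δλ from -97.927° to +109.661° is -152.412°.
Midpoint longitude = -97.927° + (-152.412°)/2 = -97.927° − 76.206° = -174.133°.
(The naïve average (-97.927 + +109.661)/2 = 5.867° is on the wrong side of the globe.)

-174.133°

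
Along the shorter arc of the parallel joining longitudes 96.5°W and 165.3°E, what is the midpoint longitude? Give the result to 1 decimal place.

145.6°W

Signed shortest Δλ from -96.5° to +165.3° is -98.2°.
Midpoint longitude = -96.5° + (-98.2°)/2 = -96.5° − 49.1° = -145.6°.
(The naïve average (-96.5 + +165.3)/2 = 34.4° is on the wrong side of the globe.)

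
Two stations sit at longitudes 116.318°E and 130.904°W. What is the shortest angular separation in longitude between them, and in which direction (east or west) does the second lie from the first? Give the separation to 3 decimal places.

Raw difference: -130.904 − 116.318 = -247.222°.
Normalise into (−180°, 180°]: -247.222° + 360° = 112.778°.
Positive ⇒ the second point lies to the east; separation 112.778°.

112.778° east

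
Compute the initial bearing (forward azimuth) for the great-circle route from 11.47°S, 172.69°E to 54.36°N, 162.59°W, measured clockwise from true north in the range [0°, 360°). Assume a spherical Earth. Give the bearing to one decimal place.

15.1°

Δλ = -162.59 − 172.69 = -335.28°; wrapped into (−180°, 180°]: 24.72°.
θ = atan2( sin Δλ · cos φ₂ , cos φ₁ · sin φ₂ − sin φ₁ · cos φ₂ · cos Δλ )
  = atan2(0.24367, 0.90172) = 15.122° → normalised to [0°, 360°): 15.122°.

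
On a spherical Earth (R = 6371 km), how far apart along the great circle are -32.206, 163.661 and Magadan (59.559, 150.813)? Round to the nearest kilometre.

10272 km

Δλ = 150.813 − 163.661 = -12.848°.
Δφ = 59.559 − -32.206 = 91.765°.
a = sin²(Δφ/2) + cos φ₁ · cos φ₂ · sin²(Δλ/2) = 0.520767.
c = 2·atan2(√a, √(1−a)) = 1.61234 rad → d = 6371·c ≈ 10272.23 km.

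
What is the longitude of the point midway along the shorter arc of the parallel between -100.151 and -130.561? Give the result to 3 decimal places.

-115.356°

Signed shortest Δλ from -100.151° to -130.561° is -30.410°.
Midpoint longitude = -100.151° + (-30.410°)/2 = -100.151° − 15.205° = -115.356°.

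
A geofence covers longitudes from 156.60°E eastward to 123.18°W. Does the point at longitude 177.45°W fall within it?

Yes

Band width going east from +156.60° to -123.18°: ((-123.18 − 156.60) mod 360) = 80.22°.
Offset of -177.45° east of the west edge: ((-177.45 − 156.60) mod 360) = 25.95°.
25.95° ≤ 80.22° ⇒ inside.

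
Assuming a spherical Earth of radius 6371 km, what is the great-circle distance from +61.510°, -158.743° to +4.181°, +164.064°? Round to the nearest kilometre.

7083 km

Δλ = 164.064 − -158.743 = 322.807°; wrapped into (−180°, 180°]: -37.193°.
Δφ = 4.181 − 61.510 = -57.329°.
a = sin²(Δφ/2) + cos φ₁ · cos φ₂ · sin²(Δλ/2) = 0.278474.
c = 2·atan2(√a, √(1−a)) = 1.11180 rad → d = 6371·c ≈ 7083.26 km.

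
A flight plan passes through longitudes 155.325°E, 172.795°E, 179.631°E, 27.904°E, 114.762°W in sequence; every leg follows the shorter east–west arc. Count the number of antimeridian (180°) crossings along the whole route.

0

Leg 1: +155.325° → +172.795°, shortest Δλ = 17.47° (east) — does not cross 180°.
Leg 2: +172.795° → +179.631°, shortest Δλ = 6.836° (east) — does not cross 180°.
Leg 3: +179.631° → +27.904°, shortest Δλ = -151.727° (west) — does not cross 180°.
Leg 4: +27.904° → -114.762°, shortest Δλ = -142.666° (west) — does not cross 180°.
Total crossings: 0.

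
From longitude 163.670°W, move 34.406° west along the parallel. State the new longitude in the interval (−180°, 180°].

161.924°E

Start at -163.670°; shift −34.406° → -198.076°.
-198.076° lies outside (−180°, 180°]; add 360° → +161.924°.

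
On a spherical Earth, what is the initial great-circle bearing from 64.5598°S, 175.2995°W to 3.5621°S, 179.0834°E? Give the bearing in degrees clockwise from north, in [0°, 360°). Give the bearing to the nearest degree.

354°

Δλ = 179.0834 − -175.2995 = 354.3829°; wrapped into (−180°, 180°]: -5.6171°.
θ = atan2( sin Δλ · cos φ₂ , cos φ₁ · sin φ₂ − sin φ₁ · cos φ₂ · cos Δλ )
  = atan2(-0.09769, 0.87027) = -6.405° → normalised to [0°, 360°): 353.595°.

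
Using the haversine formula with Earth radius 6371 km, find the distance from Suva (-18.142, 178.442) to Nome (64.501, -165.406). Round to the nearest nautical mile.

5018 nmi

Δλ = -165.406 − 178.442 = -343.848°; wrapped into (−180°, 180°]: 16.152°.
Δφ = 64.501 − -18.142 = 82.643°.
a = sin²(Δφ/2) + cos φ₁ · cos φ₂ · sin²(Δλ/2) = 0.444048.
c = 2·atan2(√a, √(1−a)) = 1.45866 rad → d = 6371·c ≈ 9293.11 km ≈ 5017.88 nmi.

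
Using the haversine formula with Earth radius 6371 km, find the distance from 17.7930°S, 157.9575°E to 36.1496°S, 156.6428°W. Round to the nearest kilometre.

4885 km

Δλ = -156.6428 − 157.9575 = -314.6003°; wrapped into (−180°, 180°]: 45.3997°.
Δφ = -36.1496 − -17.7930 = -18.3566°.
a = sin²(Δφ/2) + cos φ₁ · cos φ₂ · sin²(Δλ/2) = 0.139942.
c = 2·atan2(√a, √(1−a)) = 0.76683 rad → d = 6371·c ≈ 4885.45 km.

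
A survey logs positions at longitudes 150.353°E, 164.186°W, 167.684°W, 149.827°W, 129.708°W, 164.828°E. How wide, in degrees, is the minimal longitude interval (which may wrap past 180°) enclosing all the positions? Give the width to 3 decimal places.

79.939°

Sort the longitudes: -167.684°, -164.186°, -149.827°, -129.708°, +150.353°, +164.828°.
Eastward gaps between consecutive values (wrapping around): 3.498°, 14.359°, 20.119°, 280.061°, 14.475°, 27.488°.
Largest gap = 280.061° ⇒ minimal covering band is its complement: 360° − 280.061° = 79.939°.
Band runs from +150.353° eastward to -129.708°, crossing the antimeridian.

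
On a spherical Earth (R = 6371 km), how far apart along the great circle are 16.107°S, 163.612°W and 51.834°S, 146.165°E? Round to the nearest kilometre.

5924 km

Δλ = 146.165 − -163.612 = 309.777°; wrapped into (−180°, 180°]: -50.223°.
Δφ = -51.834 − -16.107 = -35.727°.
a = sin²(Δφ/2) + cos φ₁ · cos φ₂ · sin²(Δλ/2) = 0.201018.
c = 2·atan2(√a, √(1−a)) = 0.92984 rad → d = 6371·c ≈ 5924.00 km.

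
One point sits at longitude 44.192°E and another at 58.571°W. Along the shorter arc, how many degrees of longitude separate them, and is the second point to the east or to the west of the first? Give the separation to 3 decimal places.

102.763° west

Raw difference: -58.571 − 44.192 = -102.763°.
Normalise into (−180°, 180°]: -102.763° stays -102.763°.
Negative ⇒ the second point lies to the west; separation 102.763°.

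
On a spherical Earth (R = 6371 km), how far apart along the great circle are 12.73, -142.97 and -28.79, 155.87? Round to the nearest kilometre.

Δλ = 155.87 − -142.97 = 298.84°; wrapped into (−180°, 180°]: -61.16°.
Δφ = -28.79 − 12.73 = -41.52°.
a = sin²(Δφ/2) + cos φ₁ · cos φ₂ · sin²(Δλ/2) = 0.346887.
c = 2·atan2(√a, √(1−a)) = 1.25957 rad → d = 6371·c ≈ 8024.73 km.

8025 km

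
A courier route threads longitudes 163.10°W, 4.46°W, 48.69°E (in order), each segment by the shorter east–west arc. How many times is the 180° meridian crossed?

Leg 1: -163.10° → -4.46°, shortest Δλ = 158.64° (east) — does not cross 180°.
Leg 2: -4.46° → +48.69°, shortest Δλ = 53.15° (east) — does not cross 180°.
Total crossings: 0.

0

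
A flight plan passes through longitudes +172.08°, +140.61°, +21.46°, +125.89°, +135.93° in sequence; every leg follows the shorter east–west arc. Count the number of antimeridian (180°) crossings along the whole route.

Leg 1: +172.08° → +140.61°, shortest Δλ = -31.47° (west) — does not cross 180°.
Leg 2: +140.61° → +21.46°, shortest Δλ = -119.15° (west) — does not cross 180°.
Leg 3: +21.46° → +125.89°, shortest Δλ = 104.43° (east) — does not cross 180°.
Leg 4: +125.89° → +135.93°, shortest Δλ = 10.04° (east) — does not cross 180°.
Total crossings: 0.

0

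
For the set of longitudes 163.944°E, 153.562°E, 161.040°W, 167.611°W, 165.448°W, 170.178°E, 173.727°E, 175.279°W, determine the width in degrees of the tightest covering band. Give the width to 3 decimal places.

45.398°

Sort the longitudes: -175.279°, -167.611°, -165.448°, -161.040°, +153.562°, +163.944°, +170.178°, +173.727°.
Eastward gaps between consecutive values (wrapping around): 7.668°, 2.163°, 4.408°, 314.602°, 10.382°, 6.234°, 3.549°, 10.994°.
Largest gap = 314.602° ⇒ minimal covering band is its complement: 360° − 314.602° = 45.398°.
Band runs from +153.562° eastward to -161.040°, crossing the antimeridian.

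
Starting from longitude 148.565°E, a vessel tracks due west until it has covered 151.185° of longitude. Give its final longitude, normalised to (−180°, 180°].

Start at +148.565°; shift −151.185° → -2.620°.
-2.620° already lies in (−180°, 180°].

2.620°W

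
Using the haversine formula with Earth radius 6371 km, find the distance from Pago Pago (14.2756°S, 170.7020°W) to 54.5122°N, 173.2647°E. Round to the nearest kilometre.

7798 km

Δλ = 173.2647 − -170.7020 = 343.9667°; wrapped into (−180°, 180°]: -16.0333°.
Δφ = 54.5122 − -14.2756 = 68.7878°.
a = sin²(Δφ/2) + cos φ₁ · cos φ₂ · sin²(Δλ/2) = 0.330031.
c = 2·atan2(√a, √(1−a)) = 1.22394 rad → d = 6371·c ≈ 7797.75 km.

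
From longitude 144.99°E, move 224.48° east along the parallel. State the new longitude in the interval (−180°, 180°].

9.47°E

Start at +144.99°; shift +224.48° → +369.47°.
+369.47° lies outside (−180°, 180°]; subtract 360° → +9.47°.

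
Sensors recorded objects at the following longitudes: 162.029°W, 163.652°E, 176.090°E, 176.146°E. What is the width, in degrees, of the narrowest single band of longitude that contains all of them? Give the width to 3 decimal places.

34.319°

Sort the longitudes: -162.029°, +163.652°, +176.090°, +176.146°.
Eastward gaps between consecutive values (wrapping around): 325.681°, 12.438°, 0.056°, 21.825°.
Largest gap = 325.681° ⇒ minimal covering band is its complement: 360° − 325.681° = 34.319°.
Band runs from +163.652° eastward to -162.029°, crossing the antimeridian.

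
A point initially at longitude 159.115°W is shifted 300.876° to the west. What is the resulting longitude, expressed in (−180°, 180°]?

99.991°W

Start at -159.115°; shift −300.876° → -459.991°.
-459.991° lies outside (−180°, 180°]; add 360° → -99.991°.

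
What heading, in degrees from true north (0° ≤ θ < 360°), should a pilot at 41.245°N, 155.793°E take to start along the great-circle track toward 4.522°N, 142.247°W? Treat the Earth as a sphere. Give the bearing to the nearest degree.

Δλ = -142.247 − 155.793 = -298.040°; wrapped into (−180°, 180°]: 61.960°.
θ = atan2( sin Δλ · cos φ₂ , cos φ₁ · sin φ₂ − sin φ₁ · cos φ₂ · cos Δλ )
  = atan2(0.87987, -0.24967) = 105.842° → normalised to [0°, 360°): 105.842°.

106°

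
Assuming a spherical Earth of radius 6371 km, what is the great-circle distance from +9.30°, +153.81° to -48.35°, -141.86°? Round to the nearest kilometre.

8962 km

Δλ = -141.86 − 153.81 = -295.67°; wrapped into (−180°, 180°]: 64.33°.
Δφ = -48.35 − 9.30 = -57.65°.
a = sin²(Δφ/2) + cos φ₁ · cos φ₂ · sin²(Δλ/2) = 0.418325.
c = 2·atan2(√a, √(1−a)) = 1.40671 rad → d = 6371·c ≈ 8962.16 km.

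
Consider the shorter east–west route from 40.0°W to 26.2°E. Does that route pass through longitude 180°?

No

Signed shortest Δλ = ((26.2 − -40.0 + 180) mod 360) − 180 = 66.2°.
Going east by 66.2° from -40.0° reaches +26.2° without touching 180°.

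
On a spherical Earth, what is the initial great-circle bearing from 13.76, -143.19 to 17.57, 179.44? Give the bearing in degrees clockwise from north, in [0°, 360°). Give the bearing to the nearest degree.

281°

Δλ = 179.44 − -143.19 = 322.63°; wrapped into (−180°, 180°]: -37.37°.
θ = atan2( sin Δλ · cos φ₂ , cos φ₁ · sin φ₂ − sin φ₁ · cos φ₂ · cos Δλ )
  = atan2(-0.57864, 0.11299) = -78.951° → normalised to [0°, 360°): 281.049°.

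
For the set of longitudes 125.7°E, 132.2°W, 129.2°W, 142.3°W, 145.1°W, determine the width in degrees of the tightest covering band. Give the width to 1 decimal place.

105.1°

Sort the longitudes: -145.1°, -142.3°, -132.2°, -129.2°, +125.7°.
Eastward gaps between consecutive values (wrapping around): 2.8°, 10.1°, 3.0°, 254.9°, 89.2°.
Largest gap = 254.9° ⇒ minimal covering band is its complement: 360° − 254.9° = 105.1°.
Band runs from +125.7° eastward to -129.2°, crossing the antimeridian.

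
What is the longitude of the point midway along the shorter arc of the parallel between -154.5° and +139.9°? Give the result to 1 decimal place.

Signed shortest Δλ from -154.5° to +139.9° is -65.6°.
Midpoint longitude = -154.5° + (-65.6°)/2 = -154.5° − 32.8° = -187.3°.
Normalise into (−180°, 180°]: +172.7°.
(The naïve average (-154.5 + +139.9)/2 = -7.3° is on the wrong side of the globe.)

+172.7°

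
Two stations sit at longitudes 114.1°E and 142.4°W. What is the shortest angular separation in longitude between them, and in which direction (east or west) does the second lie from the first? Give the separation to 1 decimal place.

103.5° east

Raw difference: -142.4 − 114.1 = -256.5°.
Normalise into (−180°, 180°]: -256.5° + 360° = 103.5°.
Positive ⇒ the second point lies to the east; separation 103.5°.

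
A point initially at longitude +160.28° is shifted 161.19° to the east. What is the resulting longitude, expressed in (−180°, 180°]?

Start at +160.28°; shift +161.19° → +321.47°.
+321.47° lies outside (−180°, 180°]; subtract 360° → -38.53°.

-38.53°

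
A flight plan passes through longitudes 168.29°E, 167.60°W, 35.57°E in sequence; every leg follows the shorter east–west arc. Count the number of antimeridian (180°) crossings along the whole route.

2

Leg 1: +168.29° → -167.60°, shortest Δλ = 24.11° (east) — crosses 180°.
Leg 2: -167.60° → +35.57°, shortest Δλ = -156.83° (west) — crosses 180°.
Total crossings: 2.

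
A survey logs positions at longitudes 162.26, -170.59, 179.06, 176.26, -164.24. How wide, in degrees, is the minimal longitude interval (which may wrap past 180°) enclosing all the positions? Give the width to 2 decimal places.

Sort the longitudes: -170.59°, -164.24°, +162.26°, +176.26°, +179.06°.
Eastward gaps between consecutive values (wrapping around): 6.35°, 326.50°, 14.00°, 2.80°, 10.35°.
Largest gap = 326.50° ⇒ minimal covering band is its complement: 360° − 326.50° = 33.50°.
Band runs from +162.26° eastward to -164.24°, crossing the antimeridian.

33.50°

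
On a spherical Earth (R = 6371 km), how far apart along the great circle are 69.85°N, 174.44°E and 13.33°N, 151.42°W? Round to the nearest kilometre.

6717 km

Δλ = -151.42 − 174.44 = -325.86°; wrapped into (−180°, 180°]: 34.14°.
Δφ = 13.33 − 69.85 = -56.52°.
a = sin²(Δφ/2) + cos φ₁ · cos φ₂ · sin²(Δλ/2) = 0.253060.
c = 2·atan2(√a, √(1−a)) = 1.05425 rad → d = 6371·c ≈ 6716.62 km.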